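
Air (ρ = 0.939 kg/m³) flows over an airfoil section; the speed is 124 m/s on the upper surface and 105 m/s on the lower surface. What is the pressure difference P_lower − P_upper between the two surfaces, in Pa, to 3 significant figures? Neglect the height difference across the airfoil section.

ΔP = 2040 Pa

Bernoulli (same height): P_lower − P_upper = ½ρ(v_upper² − v_lower²).
ΔP = ½·0.939·(124² − 105²) = 2040 Pa.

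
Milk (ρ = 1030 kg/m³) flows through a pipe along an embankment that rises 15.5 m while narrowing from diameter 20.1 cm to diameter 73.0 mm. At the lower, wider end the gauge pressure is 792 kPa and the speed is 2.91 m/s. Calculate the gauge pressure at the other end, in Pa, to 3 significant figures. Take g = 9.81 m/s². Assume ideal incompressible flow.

P₂ = 389000 Pa

Continuity gives A₁v₁ = A₂v₂, so v₂ = (317 cm²)/(41.9 cm²) × 2.91 m/s = 22.1 m/s.
Bernoulli: P₁ + ½ρv₁² + ρg h₁ = P₂ + ½ρv₂² + ρg h₂, so P₂ = P₁ + ½ρ(v₁² − v₂²) − ρg(h₂ − h₁).
P₂ = 792000 + ½·1030·(2.91² − 22.1²) − 1030·9.81·(+15.5) = 792000 + (-246000) − (157000) = 389000 Pa.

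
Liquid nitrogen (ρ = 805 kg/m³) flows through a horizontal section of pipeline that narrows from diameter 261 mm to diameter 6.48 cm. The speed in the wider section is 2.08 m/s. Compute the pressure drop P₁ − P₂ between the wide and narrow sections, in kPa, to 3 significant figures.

ΔP = 457 kPa

Continuity gives A₁v₁ = A₂v₂, so v₂ = (535 cm²)/(33.0 cm²) × 2.08 m/s = 33.7 m/s.
Along the horizontal streamline, P + ½ρv² is constant.
P₁ − P₂ = ½·805·(33.7² − 2.08²) = ½·805·1130 = 457000 Pa.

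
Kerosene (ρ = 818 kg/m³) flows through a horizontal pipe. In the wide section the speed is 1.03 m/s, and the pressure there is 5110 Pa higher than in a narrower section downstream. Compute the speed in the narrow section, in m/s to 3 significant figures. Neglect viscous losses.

Along the level pipe P + ½ρv² is conserved, hence v₂² = v₁² + 2(P₁ − P₂)/ρ.
v₂ = √(1.03² + 2·5110/818) = √(1.06 + 12.5) = 3.68 m/s.

v₂ ≈ 3.68 m/s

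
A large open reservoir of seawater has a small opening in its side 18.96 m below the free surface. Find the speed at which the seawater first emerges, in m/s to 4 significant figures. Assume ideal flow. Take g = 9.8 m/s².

Torricelli's result v = √(2gh) gives v = √(2·9.8·18.96) = 19.28 m/s.

v ≈ 19.28 m/s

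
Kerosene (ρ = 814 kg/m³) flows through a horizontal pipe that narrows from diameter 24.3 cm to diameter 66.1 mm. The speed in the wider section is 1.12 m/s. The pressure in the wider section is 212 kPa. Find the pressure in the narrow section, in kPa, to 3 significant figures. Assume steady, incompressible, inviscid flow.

P₂ = 119 kPa

Mass conservation (A₁v₁ = A₂v₂) gives v₂ = 1.12 × 464/34.3 = 15.1 m/s.
With no height change, Bernoulli's equation is P₁ + ½ρv₁² = P₂ + ½ρv₂².
P₂ = P₁ − ½ρ(v₂² − v₁²) = 212000 − ½·814·(15.1² − 1.12²) = 212000 − 92700 = 119000 Pa.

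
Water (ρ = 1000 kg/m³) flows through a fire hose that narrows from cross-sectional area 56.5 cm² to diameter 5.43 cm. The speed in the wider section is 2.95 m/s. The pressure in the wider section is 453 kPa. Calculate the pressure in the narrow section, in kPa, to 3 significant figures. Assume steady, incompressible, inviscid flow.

By continuity, v₂ = v₁·A₁/A₂ = 2.95·(56.5/23.2) = 7.20 m/s.
Bernoulli (h₁ = h₂): P₁ − P₂ = ½ρ(v₂² − v₁²).
P₂ = P₁ − ½ρ(v₂² − v₁²) = 453000 − ½·1000·(7.20² − 2.95²) = 453000 − 21600 = 431000 Pa.

P₂ ≈ 431 kPa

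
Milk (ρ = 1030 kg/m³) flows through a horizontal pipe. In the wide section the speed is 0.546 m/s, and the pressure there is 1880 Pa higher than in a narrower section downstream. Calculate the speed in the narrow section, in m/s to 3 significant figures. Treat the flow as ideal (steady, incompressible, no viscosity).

Along the level pipe P + ½ρv² is conserved, hence v₂² = v₁² + 2(P₁ − P₂)/ρ.
v₂ = √(0.546² + 2·1880/1030) = √(0.298 + 3.65) = 1.99 m/s.

v₂ ≈ 1.99 m/s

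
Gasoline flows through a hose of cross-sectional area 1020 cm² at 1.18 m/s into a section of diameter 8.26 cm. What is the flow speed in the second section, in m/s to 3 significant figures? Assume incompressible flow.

By continuity, v₂ = v₁·A₁/A₂ = 1.18·(1020/53.6) = 22.5 m/s.

v₂ = 22.5 m/s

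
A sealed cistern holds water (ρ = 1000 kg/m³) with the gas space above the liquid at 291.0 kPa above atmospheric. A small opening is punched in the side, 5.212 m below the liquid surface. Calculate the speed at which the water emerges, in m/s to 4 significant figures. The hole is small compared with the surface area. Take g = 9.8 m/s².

v ≈ 26.16 m/s

Take point 1 at the surface (v₁ ≈ 0) and point 2 at the hole (at atmospheric pressure). Bernoulli: P₁ + ρg h = P_atm + ½ρv₂².
With P₁ − P_atm = 291000 Pa, v₂ = √(2gh + 2ΔP/ρ) = √(2·9.8·5.212 + 2·291000/1000) = 26.16 m/s.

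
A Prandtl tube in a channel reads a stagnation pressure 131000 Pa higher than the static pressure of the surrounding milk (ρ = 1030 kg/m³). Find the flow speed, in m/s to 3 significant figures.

The dynamic pressure equals the rise in static pressure at the stagnation point: ΔP = ½ρv².
v = √(2ΔP/ρ) = √(2·131000/1030) = 15.9 m/s.

v ≈ 15.9 m/s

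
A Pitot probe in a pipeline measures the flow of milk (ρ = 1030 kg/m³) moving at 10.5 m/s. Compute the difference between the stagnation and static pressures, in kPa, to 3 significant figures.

ΔP ≈ 56.8 kPa

Bernoulli between the free stream and the stagnation point: ½ρv² = P_stag − P_static.
ΔP = ½·1030·10.5² = 56800 Pa.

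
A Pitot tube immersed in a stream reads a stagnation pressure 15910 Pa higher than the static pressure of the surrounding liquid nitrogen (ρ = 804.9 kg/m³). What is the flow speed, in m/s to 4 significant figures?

v = 6.288 m/s

Bernoulli between the free stream and the stagnation point: ½ρv² = P_stag − P_static.
v = √(2ΔP/ρ) = √(2·15910/804.9) = 6.288 m/s.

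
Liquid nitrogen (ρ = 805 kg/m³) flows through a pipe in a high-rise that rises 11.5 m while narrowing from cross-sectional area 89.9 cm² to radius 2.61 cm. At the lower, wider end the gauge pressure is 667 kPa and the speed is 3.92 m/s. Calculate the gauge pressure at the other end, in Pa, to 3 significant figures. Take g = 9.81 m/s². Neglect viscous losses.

The volume flow rate is constant, so v₂ = (A₁/A₂)v₁ = (89.9/21.4)·3.92 = 16.5 m/s.
Energy conservation along the streamline gives P₂ = P₁ − ½ρ(v₂² − v₁²) − ρg(h₂ − h₁).
P₂ = 667000 + ½·805·(3.92² − 16.5²) − 805·9.81·(+11.5) = 667000 + (-103000) − (90800) = 473000 Pa.

473000 Pa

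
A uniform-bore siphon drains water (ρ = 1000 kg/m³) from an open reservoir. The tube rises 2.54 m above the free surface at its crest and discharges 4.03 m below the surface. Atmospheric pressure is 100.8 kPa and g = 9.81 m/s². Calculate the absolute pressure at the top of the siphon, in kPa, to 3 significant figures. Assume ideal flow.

From the surface to the outlet (both open to atmosphere, surface at rest): v = √(2g·h_out) = √(2·9.81·4.03) = 8.89 m/s.
With constant cross-section the crest speed equals v; applying Bernoulli from the surface up to the crest, P_top = P_atm − ½ρv² − ρg·h_top.
P_top = 100800 − ½·1000·8.89² − 1000·9.81·2.54 = 36300 Pa.

P_top ≈ 36.3 kPa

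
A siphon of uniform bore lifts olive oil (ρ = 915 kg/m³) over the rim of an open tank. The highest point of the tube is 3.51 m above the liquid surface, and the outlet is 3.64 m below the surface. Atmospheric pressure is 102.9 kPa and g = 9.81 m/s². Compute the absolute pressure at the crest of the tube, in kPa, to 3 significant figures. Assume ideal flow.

P_top ≈ 38.7 kPa

Bernoulli surface→outlet gives ½v² = g·h_out, so v = √(2·9.81·3.64) = 8.45 m/s.
The bore is uniform, so the speed at the crest is the same v. Bernoulli surface→crest: P_atm = P_top + ½ρv² + ρg·h_top.
P_top = 102900 − ½·915·8.45² − 915·9.81·3.51 = 38700 Pa.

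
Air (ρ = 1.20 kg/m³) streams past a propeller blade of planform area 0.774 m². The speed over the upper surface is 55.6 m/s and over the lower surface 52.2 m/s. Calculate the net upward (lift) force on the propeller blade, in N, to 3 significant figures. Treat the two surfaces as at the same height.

With equal heights on the two surfaces, Bernoulli gives P_lower − P_upper = ½ρ(v_upper² − v_lower²).
ΔP = ½·1.20·(55.6² − 52.2²) = 220 Pa.
Lift = ΔP · A = 220 × 0.774 = 170 N.

170 N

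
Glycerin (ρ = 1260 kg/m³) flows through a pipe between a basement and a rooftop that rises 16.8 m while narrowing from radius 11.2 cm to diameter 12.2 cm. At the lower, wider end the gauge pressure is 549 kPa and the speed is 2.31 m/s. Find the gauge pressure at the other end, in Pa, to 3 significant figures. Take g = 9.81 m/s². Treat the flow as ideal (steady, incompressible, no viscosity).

Continuity gives A₁v₁ = A₂v₂, so v₂ = (394 cm²)/(117 cm²) × 2.31 m/s = 7.79 m/s.
Applying Bernoulli between the two ends and solving for P₂: P₂ = P₁ + ½ρ(v₁² − v₂²) − ρgΔh.
P₂ = 549000 + ½·1260·(2.31² − 7.79²) − 1260·9.81·(+16.8) = 549000 + (-34800) − (208000) = 306000 Pa.

P₂ ≈ 306000 Pa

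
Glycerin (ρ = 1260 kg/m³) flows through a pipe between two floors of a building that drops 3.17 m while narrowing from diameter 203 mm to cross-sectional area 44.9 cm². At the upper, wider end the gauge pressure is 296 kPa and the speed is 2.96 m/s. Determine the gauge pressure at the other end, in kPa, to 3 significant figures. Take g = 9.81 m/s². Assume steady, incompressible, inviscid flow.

Continuity gives A₁v₁ = A₂v₂, so v₂ = (324 cm²)/(44.9 cm²) × 2.96 m/s = 21.3 m/s.
Energy conservation along the streamline gives P₂ = P₁ − ½ρ(v₂² − v₁²) − ρg(h₂ − h₁).
P₂ = 296000 + ½·1260·(2.96² − 21.3²) − 1260·9.81·(−3.17) = 296000 + (-281000) − (-39200) = 53900 Pa.

P₂ ≈ 53.9 kPa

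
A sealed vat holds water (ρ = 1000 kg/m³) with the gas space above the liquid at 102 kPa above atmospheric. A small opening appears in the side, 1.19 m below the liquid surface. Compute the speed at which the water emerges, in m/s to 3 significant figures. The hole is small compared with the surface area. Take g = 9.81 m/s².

Take point 1 at the surface (v₁ ≈ 0) and point 2 at the hole (at atmospheric pressure). Bernoulli: P₁ + ρg h = P_atm + ½ρv₂².
With P₁ − P_atm = 102000 Pa, v₂ = √(2gh + 2ΔP/ρ) = √(2·9.81·1.19 + 2·102000/1000) = 15.1 m/s.

v ≈ 15.1 m/s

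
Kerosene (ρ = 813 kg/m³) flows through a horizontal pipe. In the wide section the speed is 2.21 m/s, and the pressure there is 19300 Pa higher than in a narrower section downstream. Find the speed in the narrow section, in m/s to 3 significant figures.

Along the level pipe P + ½ρv² is conserved, hence v₂² = v₁² + 2(P₁ − P₂)/ρ.
v₂ = √(2.21² + 2·19300/813) = √(4.88 + 47.5) = 7.24 m/s.

v₂ ≈ 7.24 m/s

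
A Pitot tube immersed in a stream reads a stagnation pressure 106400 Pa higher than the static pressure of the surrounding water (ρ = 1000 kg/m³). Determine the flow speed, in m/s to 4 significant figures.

v ≈ 14.59 m/s

Bernoulli between the free stream and the stagnation point: ½ρv² = P_stag − P_static.
v = √(2ΔP/ρ) = √(2·106400/1000) = 14.59 m/s.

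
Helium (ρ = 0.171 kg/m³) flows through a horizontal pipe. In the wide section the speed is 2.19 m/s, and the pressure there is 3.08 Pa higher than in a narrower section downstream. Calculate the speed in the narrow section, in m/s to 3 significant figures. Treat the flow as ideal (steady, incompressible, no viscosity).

6.39 m/s

With h₁ = h₂, rearranging Bernoulli gives v₂ = √(v₁² + 2ΔP/ρ).
v₂ = √(2.19² + 2·3.08/0.171) = √(4.80 + 36.0) = 6.39 m/s.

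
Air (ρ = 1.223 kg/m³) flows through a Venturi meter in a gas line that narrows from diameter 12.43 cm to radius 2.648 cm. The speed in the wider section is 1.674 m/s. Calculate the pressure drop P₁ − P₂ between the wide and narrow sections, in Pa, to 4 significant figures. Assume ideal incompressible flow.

ΔP ≈ 50.29 Pa

Continuity gives A₁v₁ = A₂v₂, so v₂ = (121.3 cm²)/(22.03 cm²) × 1.674 m/s = 9.222 m/s.
Bernoulli (h₁ = h₂): P₁ − P₂ = ½ρ(v₂² − v₁²).
P₁ − P₂ = ½·1.223·(9.222² − 1.674²) = ½·1.223·82.23 = 50.29 Pa.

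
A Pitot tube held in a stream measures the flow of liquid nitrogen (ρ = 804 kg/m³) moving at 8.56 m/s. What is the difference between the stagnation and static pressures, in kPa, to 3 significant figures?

Bernoulli between the free stream and the stagnation point: ½ρv² = P_stag − P_static.
ΔP = ½·804·8.56² = 29500 Pa.

ΔP ≈ 29.5 kPa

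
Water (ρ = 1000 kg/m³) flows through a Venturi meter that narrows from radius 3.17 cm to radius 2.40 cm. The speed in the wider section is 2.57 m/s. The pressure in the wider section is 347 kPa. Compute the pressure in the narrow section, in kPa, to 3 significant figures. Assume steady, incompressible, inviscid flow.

340 kPa

Continuity gives A₁v₁ = A₂v₂, so v₂ = (31.6 cm²)/(18.1 cm²) × 2.57 m/s = 4.48 m/s.
With no height change, Bernoulli's equation is P₁ + ½ρv₁² = P₂ + ½ρv₂².
P₂ = P₁ − ½ρ(v₂² − v₁²) = 347000 − ½·1000·(4.48² − 2.57²) = 347000 − 6750 = 340000 Pa.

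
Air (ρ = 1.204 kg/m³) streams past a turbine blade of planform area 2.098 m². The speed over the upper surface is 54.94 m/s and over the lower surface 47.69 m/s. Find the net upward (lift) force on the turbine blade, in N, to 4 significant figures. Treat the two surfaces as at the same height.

The faster flow above has the lower pressure; Bernoulli (same height) gives ΔP = ½ρ(v_up² − v_low²).
ΔP = ½·1.204·(54.94² − 47.69²) = 447.9 Pa.
Lift = ΔP · A = 447.9 × 2.098 = 939.8 N.

F ≈ 939.8 N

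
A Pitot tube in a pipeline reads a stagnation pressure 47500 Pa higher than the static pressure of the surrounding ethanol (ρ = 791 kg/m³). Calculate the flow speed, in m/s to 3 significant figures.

The dynamic pressure equals the rise in static pressure at the stagnation point: ΔP = ½ρv².
v = √(2ΔP/ρ) = √(2·47500/791) = 11.0 m/s.

11.0 m/s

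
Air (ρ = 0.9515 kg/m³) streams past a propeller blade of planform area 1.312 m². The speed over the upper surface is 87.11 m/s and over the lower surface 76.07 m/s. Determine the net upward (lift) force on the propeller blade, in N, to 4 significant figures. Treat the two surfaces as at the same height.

F ≈ 1124 N

The faster flow above has the lower pressure; Bernoulli (same height) gives ΔP = ½ρ(v_up² − v_low²).
ΔP = ½·0.9515·(87.11² − 76.07²) = 857.1 Pa.
Lift = ΔP · A = 857.1 × 1.312 = 1124 N.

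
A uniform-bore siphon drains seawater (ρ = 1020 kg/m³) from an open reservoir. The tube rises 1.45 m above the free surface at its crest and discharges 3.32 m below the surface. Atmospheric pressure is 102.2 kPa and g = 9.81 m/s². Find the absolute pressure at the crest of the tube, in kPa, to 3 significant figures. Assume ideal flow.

The outlet speed comes from Torricelli: v = √(2g·3.32) = 8.07 m/s.
The bore is uniform, so the speed at the crest is the same v. Bernoulli surface→crest: P_atm = P_top + ½ρv² + ρg·h_top.
P_top = 102200 − ½·1020·8.07² − 1020·9.81·1.45 = 54500 Pa.

P_top ≈ 54.5 kPa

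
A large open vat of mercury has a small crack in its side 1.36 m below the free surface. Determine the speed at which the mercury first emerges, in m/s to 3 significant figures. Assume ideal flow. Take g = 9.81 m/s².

v ≈ 5.17 m/s

Bernoulli from surface to hole (P equal, v_surface ≈ 0): v = √(2gh) = √(2×9.81×1.36) = 5.17 m/s.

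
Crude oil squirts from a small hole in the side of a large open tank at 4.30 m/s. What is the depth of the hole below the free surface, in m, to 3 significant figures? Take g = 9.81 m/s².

0.942 m

Inverting v = √(2gh) gives h = v² / 2g.
h = 4.30²/(2·9.81) = 18.5/19.62 = 0.942 m.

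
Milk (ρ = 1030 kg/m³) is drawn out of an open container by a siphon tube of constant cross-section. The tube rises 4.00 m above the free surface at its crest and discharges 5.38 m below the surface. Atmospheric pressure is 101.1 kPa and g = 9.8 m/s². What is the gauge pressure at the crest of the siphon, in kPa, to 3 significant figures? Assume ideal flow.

P_gauge ≈ -94.7 kPa

From the surface to the outlet (both open to atmosphere, surface at rest): v = √(2g·h_out) = √(2·9.8·5.38) = 10.3 m/s.
With constant cross-section the crest speed equals v; applying Bernoulli from the surface up to the crest, P_top = P_atm − ½ρv² − ρg·h_top.
P_top = 101100 − ½·1030·10.3² − 1030·9.8·4.00 = 6420 Pa. So P_gauge = P_top − P_atm = -94700 Pa.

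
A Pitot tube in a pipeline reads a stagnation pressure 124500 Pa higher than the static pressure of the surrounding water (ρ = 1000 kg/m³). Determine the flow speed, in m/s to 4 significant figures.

At the stagnation point the flow is brought to rest, so Bernoulli gives P_stag − P_static = ½ρv².
v = √(2ΔP/ρ) = √(2·124500/1000) = 15.78 m/s.

15.78 m/s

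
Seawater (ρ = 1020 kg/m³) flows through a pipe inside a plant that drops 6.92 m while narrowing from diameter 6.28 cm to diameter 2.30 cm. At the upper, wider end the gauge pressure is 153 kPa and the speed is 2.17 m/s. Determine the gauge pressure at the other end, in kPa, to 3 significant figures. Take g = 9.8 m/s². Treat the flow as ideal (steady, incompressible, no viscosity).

Continuity gives A₁v₁ = A₂v₂, so v₂ = (31.0 cm²)/(4.15 cm²) × 2.17 m/s = 16.2 m/s.
Energy conservation along the streamline gives P₂ = P₁ − ½ρ(v₂² − v₁²) − ρg(h₂ − h₁).
P₂ = 153000 + ½·1020·(2.17² − 16.2²) − 1020·9.8·(−6.92) = 153000 + (-131000) − (-69200) = 91100 Pa.

P₂ ≈ 91.1 kPa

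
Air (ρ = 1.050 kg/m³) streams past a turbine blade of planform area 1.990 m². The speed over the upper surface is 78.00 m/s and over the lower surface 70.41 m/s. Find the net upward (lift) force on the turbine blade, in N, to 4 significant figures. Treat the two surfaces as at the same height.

1177 N

The faster flow above has the lower pressure; Bernoulli (same height) gives ΔP = ½ρ(v_up² − v_low²).
ΔP = ½·1.050·(78.00² − 70.41²) = 591.4 Pa.
Lift = ΔP · A = 591.4 × 1.990 = 1177 N.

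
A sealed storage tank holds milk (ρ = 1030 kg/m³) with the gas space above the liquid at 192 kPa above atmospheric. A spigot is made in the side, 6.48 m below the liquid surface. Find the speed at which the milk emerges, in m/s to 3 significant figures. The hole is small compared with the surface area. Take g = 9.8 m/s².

Take point 1 at the surface (v₁ ≈ 0) and point 2 at the hole (at atmospheric pressure). Bernoulli: P₁ + ρg h = P_atm + ½ρv₂².
With P₁ − P_atm = 192000 Pa, v₂ = √(2gh + 2ΔP/ρ) = √(2·9.8·6.48 + 2·192000/1030) = 22.4 m/s.

22.4 m/s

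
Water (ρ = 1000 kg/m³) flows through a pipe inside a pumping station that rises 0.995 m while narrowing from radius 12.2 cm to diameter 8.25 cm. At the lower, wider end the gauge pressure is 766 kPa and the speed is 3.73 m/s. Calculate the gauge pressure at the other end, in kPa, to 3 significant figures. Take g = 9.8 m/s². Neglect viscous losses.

P₂ ≈ 231 kPa

Continuity gives A₁v₁ = A₂v₂, so v₂ = (468 cm²)/(53.5 cm²) × 3.73 m/s = 32.6 m/s.
Energy conservation along the streamline gives P₂ = P₁ − ½ρ(v₂² − v₁²) − ρg(h₂ − h₁).
P₂ = 766000 + ½·1000·(3.73² − 32.6²) − 1000·9.8·(+0.995) = 766000 + (-525000) − (9750) = 231000 Pa.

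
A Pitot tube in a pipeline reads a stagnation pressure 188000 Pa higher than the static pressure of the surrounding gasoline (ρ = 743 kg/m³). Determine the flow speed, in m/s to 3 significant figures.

v ≈ 22.5 m/s

The dynamic pressure equals the rise in static pressure at the stagnation point: ΔP = ½ρv².
v = √(2ΔP/ρ) = √(2·188000/743) = 22.5 m/s.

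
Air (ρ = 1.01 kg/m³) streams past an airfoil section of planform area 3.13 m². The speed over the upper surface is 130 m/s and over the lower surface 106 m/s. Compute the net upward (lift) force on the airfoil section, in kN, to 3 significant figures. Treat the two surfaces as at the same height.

With equal heights on the two surfaces, Bernoulli gives P_lower − P_upper = ½ρ(v_upper² − v_lower²).
ΔP = ½·1.01·(130² − 106²) = 2860 Pa.
Lift = ΔP · A = 2860 × 3.13 = 8950 N.

F ≈ 8.95 kN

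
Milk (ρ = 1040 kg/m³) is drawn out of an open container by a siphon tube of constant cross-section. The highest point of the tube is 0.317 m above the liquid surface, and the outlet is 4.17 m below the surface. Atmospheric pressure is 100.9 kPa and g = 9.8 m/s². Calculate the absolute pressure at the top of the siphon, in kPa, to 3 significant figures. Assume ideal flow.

From the surface to the outlet (both open to atmosphere, surface at rest): v = √(2g·h_out) = √(2·9.8·4.17) = 9.04 m/s.
With constant cross-section the crest speed equals v; applying Bernoulli from the surface up to the crest, P_top = P_atm − ½ρv² − ρg·h_top.
P_top = 100900 − ½·1040·9.04² − 1040·9.8·0.317 = 55200 Pa.

P_top ≈ 55.2 kPa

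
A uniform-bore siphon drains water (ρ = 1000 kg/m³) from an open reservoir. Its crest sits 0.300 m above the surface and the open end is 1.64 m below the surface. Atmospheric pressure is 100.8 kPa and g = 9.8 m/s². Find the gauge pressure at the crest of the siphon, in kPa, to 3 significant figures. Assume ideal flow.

The outlet speed comes from Torricelli: v = √(2g·1.64) = 5.67 m/s.
The bore is uniform, so the speed at the crest is the same v. Bernoulli surface→crest: P_atm = P_top + ½ρv² + ρg·h_top.
P_top = 100800 − ½·1000·5.67² − 1000·9.8·0.300 = 81800 Pa. So P_gauge = P_top − P_atm = -19000 Pa.

P_gauge ≈ -19.0 kPa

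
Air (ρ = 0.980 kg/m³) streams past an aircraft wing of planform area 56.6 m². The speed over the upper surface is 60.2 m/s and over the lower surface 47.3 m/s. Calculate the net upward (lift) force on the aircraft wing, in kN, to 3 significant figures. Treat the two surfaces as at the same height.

With equal heights on the two surfaces, Bernoulli gives P_lower − P_upper = ½ρ(v_upper² − v_lower²).
ΔP = ½·0.980·(60.2² − 47.3²) = 680 Pa.
Lift = ΔP · A = 680 × 56.6 = 38500 N.

F = 38.5 kN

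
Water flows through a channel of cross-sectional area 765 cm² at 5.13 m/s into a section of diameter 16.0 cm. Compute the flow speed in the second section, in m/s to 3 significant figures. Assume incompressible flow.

By continuity, v₂ = v₁·A₁/A₂ = 5.13·(765/201) = 19.5 m/s.

19.5 m/s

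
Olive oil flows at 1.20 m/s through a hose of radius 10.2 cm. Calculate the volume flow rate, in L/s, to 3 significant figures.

Q ≈ 39.2 L/s

Q = A·v = 0.0327 m² × 1.20 m/s = 0.0392 m³/s.
Converting: 0.0392 m³/s × 1000 = 39.2 L/s.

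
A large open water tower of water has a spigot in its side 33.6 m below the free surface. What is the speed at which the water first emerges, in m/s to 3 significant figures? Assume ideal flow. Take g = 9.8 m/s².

v ≈ 25.7 m/s

Torricelli's result v = √(2gh) gives v = √(2·9.8·33.6) = 25.7 m/s.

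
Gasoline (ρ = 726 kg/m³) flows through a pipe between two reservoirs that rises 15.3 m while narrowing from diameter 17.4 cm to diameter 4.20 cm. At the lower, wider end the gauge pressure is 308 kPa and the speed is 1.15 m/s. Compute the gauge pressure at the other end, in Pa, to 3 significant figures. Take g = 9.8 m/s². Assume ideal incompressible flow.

Mass conservation (A₁v₁ = A₂v₂) gives v₂ = 1.15 × 238/13.9 = 19.7 m/s.
Bernoulli: P₁ + ½ρv₁² + ρg h₁ = P₂ + ½ρv₂² + ρg h₂, so P₂ = P₁ + ½ρ(v₁² − v₂²) − ρg(h₂ − h₁).
P₂ = 308000 + ½·726·(1.15² − 19.7²) − 726·9.8·(+15.3) = 308000 + (-141000) − (109000) = 58200 Pa.

P₂ ≈ 58200 Pa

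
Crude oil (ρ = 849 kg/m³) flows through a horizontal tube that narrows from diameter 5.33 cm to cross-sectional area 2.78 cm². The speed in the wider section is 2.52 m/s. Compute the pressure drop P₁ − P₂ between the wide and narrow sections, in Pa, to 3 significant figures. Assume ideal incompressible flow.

ΔP = 171000 Pa

The volume flow rate is constant, so v₂ = (A₁/A₂)v₁ = (22.3/2.78)·2.52 = 20.2 m/s.
The pipe is horizontal, so Bernoulli reduces to P₁ + ½ρv₁² = P₂ + ½ρv₂².
P₁ − P₂ = ½·849·(20.2² − 2.52²) = ½·849·403 = 171000 Pa.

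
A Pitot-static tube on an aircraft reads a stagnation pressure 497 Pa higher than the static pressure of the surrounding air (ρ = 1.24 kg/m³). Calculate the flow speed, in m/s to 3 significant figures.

At the stagnation point the flow is brought to rest, so Bernoulli gives P_stag − P_static = ½ρv².
v = √(2ΔP/ρ) = √(2·497/1.24) = 28.3 m/s.

v = 28.3 m/s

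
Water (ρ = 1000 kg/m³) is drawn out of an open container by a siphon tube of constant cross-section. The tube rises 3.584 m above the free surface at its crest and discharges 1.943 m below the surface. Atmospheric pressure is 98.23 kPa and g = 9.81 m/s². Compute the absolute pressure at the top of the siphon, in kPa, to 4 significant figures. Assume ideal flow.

Bernoulli surface→outlet gives ½v² = g·h_out, so v = √(2·9.81·1.943) = 6.174 m/s.
The bore is uniform, so the speed at the crest is the same v. Bernoulli surface→crest: P_atm = P_top + ½ρv² + ρg·h_top.
P_top = 98230 − ½·1000·6.174² − 1000·9.81·3.584 = 44010 Pa.

P_top = 44.01 kPa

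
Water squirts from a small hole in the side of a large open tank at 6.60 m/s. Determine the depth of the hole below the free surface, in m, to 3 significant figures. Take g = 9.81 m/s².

Torricelli: v = √(2gh), so h = v²/(2g).
h = 6.60²/(2·9.81) = 43.6/19.62 = 2.22 m.

2.22 m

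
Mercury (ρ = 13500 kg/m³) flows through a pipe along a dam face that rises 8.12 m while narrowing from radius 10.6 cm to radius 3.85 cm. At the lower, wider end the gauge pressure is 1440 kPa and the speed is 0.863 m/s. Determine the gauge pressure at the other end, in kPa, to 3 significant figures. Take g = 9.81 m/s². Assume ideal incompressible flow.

P₂ ≈ 80.8 kPa

Continuity gives A₁v₁ = A₂v₂, so v₂ = (353 cm²)/(46.6 cm²) × 0.863 m/s = 6.54 m/s.
Energy conservation along the streamline gives P₂ = P₁ − ½ρ(v₂² − v₁²) − ρg(h₂ − h₁).
P₂ = 1440000 + ½·13500·(0.863² − 6.54²) − 13500·9.81·(+8.12) = 1440000 + (-284000) − (1080000) = 80800 Pa.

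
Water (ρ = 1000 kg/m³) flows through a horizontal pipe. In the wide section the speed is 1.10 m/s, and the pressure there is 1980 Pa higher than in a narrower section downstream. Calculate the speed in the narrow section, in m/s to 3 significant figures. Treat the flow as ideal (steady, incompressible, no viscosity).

v₂ = 2.27 m/s

With h₁ = h₂, rearranging Bernoulli gives v₂ = √(v₁² + 2ΔP/ρ).
v₂ = √(1.10² + 2·1980/1000) = √(1.21 + 3.96) = 2.27 m/s.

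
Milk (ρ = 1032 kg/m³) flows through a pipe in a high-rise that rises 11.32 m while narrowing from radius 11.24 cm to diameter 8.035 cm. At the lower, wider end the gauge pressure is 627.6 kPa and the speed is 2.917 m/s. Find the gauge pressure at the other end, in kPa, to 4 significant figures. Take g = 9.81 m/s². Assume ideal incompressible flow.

Mass conservation (A₁v₁ = A₂v₂) gives v₂ = 2.917 × 396.9/50.71 = 22.83 m/s.
Energy conservation along the streamline gives P₂ = P₁ − ½ρ(v₂² − v₁²) − ρg(h₂ − h₁).
P₂ = 627600 + ½·1032·(2.917² − 22.83²) − 1032·9.81·(+11.32) = 627600 + (-264600) − (114600) = 248400 Pa.

248.4 kPa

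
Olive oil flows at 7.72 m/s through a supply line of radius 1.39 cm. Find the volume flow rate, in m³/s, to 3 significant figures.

Q = A·v = 0.000607 m² × 7.72 m/s = 0.00469 m³/s.

0.00469 m³/s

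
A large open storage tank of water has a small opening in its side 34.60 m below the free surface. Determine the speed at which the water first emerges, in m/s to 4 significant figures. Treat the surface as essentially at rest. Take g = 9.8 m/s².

Torricelli's result v = √(2gh) gives v = √(2·9.8·34.60) = 26.04 m/s.

v ≈ 26.04 m/s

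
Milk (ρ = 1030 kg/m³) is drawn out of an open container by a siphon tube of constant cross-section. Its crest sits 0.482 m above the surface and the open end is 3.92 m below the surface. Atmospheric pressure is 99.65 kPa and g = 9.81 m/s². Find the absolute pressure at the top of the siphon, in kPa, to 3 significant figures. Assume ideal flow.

P_top = 55.2 kPa

Bernoulli surface→outlet gives ½v² = g·h_out, so v = √(2·9.81·3.92) = 8.77 m/s.
With constant cross-section the crest speed equals v; applying Bernoulli from the surface up to the crest, P_top = P_atm − ½ρv² − ρg·h_top.
P_top = 99650 − ½·1030·8.77² − 1030·9.81·0.482 = 55200 Pa.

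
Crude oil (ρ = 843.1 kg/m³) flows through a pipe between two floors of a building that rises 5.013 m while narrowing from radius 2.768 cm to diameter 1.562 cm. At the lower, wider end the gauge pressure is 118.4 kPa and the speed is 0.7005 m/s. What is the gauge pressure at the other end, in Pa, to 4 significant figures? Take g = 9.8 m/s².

By continuity, v₂ = v₁·A₁/A₂ = 0.7005·(24.07/1.916) = 8.799 m/s.
Applying Bernoulli between the two ends and solving for P₂: P₂ = P₁ + ½ρ(v₁² − v₂²) − ρgΔh.
P₂ = 118400 + ½·843.1·(0.7005² − 8.799²) − 843.1·9.8·(+5.013) = 118400 + (-32430) − (41420) = 44550 Pa.

44550 Pa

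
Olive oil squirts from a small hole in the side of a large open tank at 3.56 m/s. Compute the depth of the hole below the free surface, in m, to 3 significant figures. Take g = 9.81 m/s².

0.646 m

Torricelli: v = √(2gh), so h = v²/(2g).
h = 3.56²/(2·9.81) = 12.7/19.62 = 0.646 m.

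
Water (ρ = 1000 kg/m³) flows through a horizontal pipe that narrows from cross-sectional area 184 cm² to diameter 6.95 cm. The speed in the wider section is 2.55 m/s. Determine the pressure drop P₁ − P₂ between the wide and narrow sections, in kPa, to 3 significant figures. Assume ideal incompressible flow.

ΔP ≈ 73.2 kPa

Mass conservation (A₁v₁ = A₂v₂) gives v₂ = 2.55 × 184/37.9 = 12.4 m/s.
Along the horizontal streamline, P + ½ρv² is constant.
P₁ − P₂ = ½·1000·(12.4² − 2.55²) = ½·1000·146 = 73200 Pa.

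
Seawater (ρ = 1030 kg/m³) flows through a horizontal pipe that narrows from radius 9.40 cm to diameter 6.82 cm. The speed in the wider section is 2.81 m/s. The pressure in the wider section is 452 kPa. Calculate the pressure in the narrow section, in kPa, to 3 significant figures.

By continuity, v₂ = v₁·A₁/A₂ = 2.81·(278/36.5) = 21.4 m/s.
With no height change, Bernoulli's equation is P₁ + ½ρv₁² = P₂ + ½ρv₂².
P₂ = P₁ − ½ρ(v₂² − v₁²) = 452000 − ½·1030·(21.4² − 2.81²) = 452000 − 231000 = 221000 Pa.

P₂ ≈ 221 kPa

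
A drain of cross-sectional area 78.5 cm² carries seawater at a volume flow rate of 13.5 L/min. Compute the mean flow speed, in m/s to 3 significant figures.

v ≈ 0.0287 m/s

Q = 13.5 L/min = 0.000225 m³/s.
v = Q/A = 0.000225 / 0.00785 = 0.0287 m/s.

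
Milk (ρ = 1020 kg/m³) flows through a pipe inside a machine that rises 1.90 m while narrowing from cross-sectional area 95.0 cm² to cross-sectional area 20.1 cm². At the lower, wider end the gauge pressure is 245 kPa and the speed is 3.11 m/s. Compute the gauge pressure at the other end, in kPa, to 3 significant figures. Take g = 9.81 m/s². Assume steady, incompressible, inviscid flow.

By continuity, v₂ = v₁·A₁/A₂ = 3.11·(95.0/20.1) = 14.7 m/s.
Bernoulli: P₁ + ½ρv₁² + ρg h₁ = P₂ + ½ρv₂² + ρg h₂, so P₂ = P₁ + ½ρ(v₁² − v₂²) − ρg(h₂ − h₁).
P₂ = 245000 + ½·1020·(3.11² − 14.7²) − 1020·9.81·(+1.90) = 245000 + (-105000) − (19000) = 121000 Pa.

P₂ = 121 kPa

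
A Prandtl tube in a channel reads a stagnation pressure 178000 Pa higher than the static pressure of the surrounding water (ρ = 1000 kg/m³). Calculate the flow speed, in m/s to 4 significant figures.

18.87 m/s

At the stagnation point the flow is brought to rest, so Bernoulli gives P_stag − P_static = ½ρv².
v = √(2ΔP/ρ) = √(2·178000/1000) = 18.87 m/s.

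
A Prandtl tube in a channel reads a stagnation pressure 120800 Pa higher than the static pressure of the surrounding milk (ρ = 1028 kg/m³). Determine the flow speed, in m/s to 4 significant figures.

Bernoulli between the free stream and the stagnation point: ½ρv² = P_stag − P_static.
v = √(2ΔP/ρ) = √(2·120800/1028) = 15.33 m/s.

v ≈ 15.33 m/s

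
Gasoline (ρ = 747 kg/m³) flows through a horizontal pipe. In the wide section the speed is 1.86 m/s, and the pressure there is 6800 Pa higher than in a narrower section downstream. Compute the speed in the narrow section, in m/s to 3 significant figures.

Horizontal Bernoulli: P₁ + ½ρv₁² = P₂ + ½ρv₂², so v₂² = v₁² + 2(P₁ − P₂)/ρ.
v₂ = √(1.86² + 2·6800/747) = √(3.46 + 18.2) = 4.65 m/s.

v₂ ≈ 4.65 m/s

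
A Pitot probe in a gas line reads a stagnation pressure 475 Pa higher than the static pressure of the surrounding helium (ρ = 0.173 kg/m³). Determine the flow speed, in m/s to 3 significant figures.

The dynamic pressure equals the rise in static pressure at the stagnation point: ΔP = ½ρv².
v = √(2ΔP/ρ) = √(2·475/0.173) = 74.1 m/s.

v ≈ 74.1 m/s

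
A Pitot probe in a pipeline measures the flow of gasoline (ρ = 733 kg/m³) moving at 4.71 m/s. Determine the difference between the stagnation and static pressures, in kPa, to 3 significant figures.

ΔP ≈ 8.13 kPa

At the stagnation point the flow is brought to rest, so Bernoulli gives P_stag − P_static = ½ρv².
ΔP = ½·733·4.71² = 8130 Pa.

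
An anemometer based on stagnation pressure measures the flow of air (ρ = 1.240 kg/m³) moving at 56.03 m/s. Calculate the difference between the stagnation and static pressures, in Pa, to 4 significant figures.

ΔP ≈ 1946 Pa

At the stagnation point the flow is brought to rest, so Bernoulli gives P_stag − P_static = ½ρv².
ΔP = ½·1.240·56.03² = 1946 Pa.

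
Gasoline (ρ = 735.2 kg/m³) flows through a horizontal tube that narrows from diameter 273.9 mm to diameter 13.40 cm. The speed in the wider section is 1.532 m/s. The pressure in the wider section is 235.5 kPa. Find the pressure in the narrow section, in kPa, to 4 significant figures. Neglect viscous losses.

Continuity gives A₁v₁ = A₂v₂, so v₂ = (589.2 cm²)/(141.0 cm²) × 1.532 m/s = 6.401 m/s.
Bernoulli (h₁ = h₂): P₁ − P₂ = ½ρ(v₂² − v₁²).
P₂ = P₁ − ½ρ(v₂² − v₁²) = 235500 − ½·735.2·(6.401² − 1.532²) = 235500 − 14200 = 221300 Pa.

P₂ ≈ 221.3 kPa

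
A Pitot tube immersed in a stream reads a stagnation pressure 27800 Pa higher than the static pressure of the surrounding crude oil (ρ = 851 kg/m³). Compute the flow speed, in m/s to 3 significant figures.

The dynamic pressure equals the rise in static pressure at the stagnation point: ΔP = ½ρv².
v = √(2ΔP/ρ) = √(2·27800/851) = 8.08 m/s.

v ≈ 8.08 m/s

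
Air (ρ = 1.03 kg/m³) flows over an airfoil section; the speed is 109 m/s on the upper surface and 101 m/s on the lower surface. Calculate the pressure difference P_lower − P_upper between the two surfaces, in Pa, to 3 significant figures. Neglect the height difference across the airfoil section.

ΔP = 865 Pa

With negligible Δh, P + ½ρv² is constant, so P_low − P_up = ½ρ(v_up² − v_low²).
ΔP = ½·1.03·(109² − 101²) = 865 Pa.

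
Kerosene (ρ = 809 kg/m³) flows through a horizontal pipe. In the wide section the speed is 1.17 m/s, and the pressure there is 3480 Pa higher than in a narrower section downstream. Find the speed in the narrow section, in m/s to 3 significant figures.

With h₁ = h₂, rearranging Bernoulli gives v₂ = √(v₁² + 2ΔP/ρ).
v₂ = √(1.17² + 2·3480/809) = √(1.37 + 8.60) = 3.16 m/s.

v₂ ≈ 3.16 m/s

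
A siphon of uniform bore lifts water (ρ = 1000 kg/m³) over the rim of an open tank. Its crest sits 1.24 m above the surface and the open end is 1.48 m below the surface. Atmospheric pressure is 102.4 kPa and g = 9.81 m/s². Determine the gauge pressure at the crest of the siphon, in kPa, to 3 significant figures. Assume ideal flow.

-26.7 kPa

The outlet speed comes from Torricelli: v = √(2g·1.48) = 5.39 m/s.
The bore is uniform, so the speed at the crest is the same v. Bernoulli surface→crest: P_atm = P_top + ½ρv² + ρg·h_top.
P_top = 102400 − ½·1000·5.39² − 1000·9.81·1.24 = 75700 Pa. So P_gauge = P_top − P_atm = -26700 Pa.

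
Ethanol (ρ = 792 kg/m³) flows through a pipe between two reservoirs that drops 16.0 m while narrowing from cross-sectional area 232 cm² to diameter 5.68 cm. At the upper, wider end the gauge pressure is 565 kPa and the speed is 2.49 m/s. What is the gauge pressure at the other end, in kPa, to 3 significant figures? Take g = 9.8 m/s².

By continuity, v₂ = v₁·A₁/A₂ = 2.49·(232/25.3) = 22.8 m/s.
Bernoulli: P₁ + ½ρv₁² + ρg h₁ = P₂ + ½ρv₂² + ρg h₂, so P₂ = P₁ + ½ρ(v₁² − v₂²) − ρg(h₂ − h₁).
P₂ = 565000 + ½·792·(2.49² − 22.8²) − 792·9.8·(−16.0) = 565000 + (-203000) − (-124000) = 486000 Pa.

P₂ ≈ 486 kPa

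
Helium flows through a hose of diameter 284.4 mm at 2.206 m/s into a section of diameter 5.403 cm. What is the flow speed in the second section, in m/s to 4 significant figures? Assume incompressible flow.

Continuity gives A₁v₁ = A₂v₂, so v₂ = (635.3 cm²)/(22.93 cm²) × 2.206 m/s = 61.12 m/s.

v₂ ≈ 61.12 m/s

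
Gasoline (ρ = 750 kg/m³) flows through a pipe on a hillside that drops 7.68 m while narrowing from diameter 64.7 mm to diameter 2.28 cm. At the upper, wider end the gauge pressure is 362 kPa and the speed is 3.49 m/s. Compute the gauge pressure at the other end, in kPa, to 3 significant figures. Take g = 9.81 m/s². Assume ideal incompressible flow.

P₂ ≈ 127 kPa

By continuity, v₂ = v₁·A₁/A₂ = 3.49·(32.9/4.08) = 28.1 m/s.
Energy conservation along the streamline gives P₂ = P₁ − ½ρ(v₂² − v₁²) − ρg(h₂ − h₁).
P₂ = 362000 + ½·750·(3.49² − 28.1²) − 750·9.81·(−7.68) = 362000 + (-292000) − (-56500) = 127000 Pa.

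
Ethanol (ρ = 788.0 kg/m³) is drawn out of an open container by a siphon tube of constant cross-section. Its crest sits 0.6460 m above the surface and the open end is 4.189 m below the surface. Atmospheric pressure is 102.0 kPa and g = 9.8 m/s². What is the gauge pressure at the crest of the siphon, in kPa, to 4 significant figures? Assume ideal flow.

P_gauge ≈ -37.34 kPa

From the surface to the outlet (both open to atmosphere, surface at rest): v = √(2g·h_out) = √(2·9.8·4.189) = 9.061 m/s.
Continuity keeps v the same throughout the tube; from surface to crest, P_atm + 0 = P_top + ½ρv² + ρg·h_top.
P_top = 102000 − ½·788.0·9.061² − 788.0·9.8·0.6460 = 64660 Pa. So P_gauge = P_top − P_atm = -37340 Pa.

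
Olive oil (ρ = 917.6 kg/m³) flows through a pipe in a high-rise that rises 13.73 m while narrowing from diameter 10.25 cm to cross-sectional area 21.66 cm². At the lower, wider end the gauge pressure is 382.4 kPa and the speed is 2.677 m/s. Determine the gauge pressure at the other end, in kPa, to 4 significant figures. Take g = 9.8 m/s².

By continuity, v₂ = v₁·A₁/A₂ = 2.677·(82.52/21.66) = 10.20 m/s.
Energy conservation along the streamline gives P₂ = P₁ − ½ρ(v₂² − v₁²) − ρg(h₂ − h₁).
P₂ = 382400 + ½·917.6·(2.677² − 10.20²) − 917.6·9.8·(+13.73) = 382400 + (-44430) − (123500) = 214500 Pa.

214.5 kPa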